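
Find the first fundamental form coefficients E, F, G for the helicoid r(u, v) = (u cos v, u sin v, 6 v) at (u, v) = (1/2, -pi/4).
E = 1;  F = 0;  G = 145/4

Partials: r_u = (cos(v), sin(v), 0), r_v = (-u*sin(v), u*cos(v), 6). As functions of (u, v):
  E = r_u · r_u = 1,
  F = r_u · r_v = 0,
  G = r_v · r_v = u^2 + 36.
Evaluating at (u, v) = (1/2, -pi/4): E = 1, F = 0, G = 145/4.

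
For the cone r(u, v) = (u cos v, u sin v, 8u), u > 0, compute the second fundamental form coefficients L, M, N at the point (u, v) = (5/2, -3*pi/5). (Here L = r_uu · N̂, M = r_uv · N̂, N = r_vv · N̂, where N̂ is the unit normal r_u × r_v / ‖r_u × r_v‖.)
L = 0;  M = 0;  N = 4*sqrt(65)/13

Compute the unit normal N̂(u, v) = (-8*sqrt(65)*u*cos(v)/(65*Abs(u)), -8*sqrt(65)*u*sin(v)/(65*Abs(u)), sqrt(65)*u/(65*Abs(u))), and the second partials r_uu, r_uv, r_vv. Take dot products:
  L(u, v) = r_uu · N̂ = 0,
  M(u, v) = r_uv · N̂ = 0,
  N(u, v) = r_vv · N̂ = 8*sqrt(65)*u^2/(65*Abs(u)).
Evaluating at (u, v) = (5/2, -3*pi/5):
  L = 0, M = 0, N = 4*sqrt(65)/13.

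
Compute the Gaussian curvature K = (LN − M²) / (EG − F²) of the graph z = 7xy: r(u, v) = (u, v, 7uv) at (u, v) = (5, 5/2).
K = -784/37564641

Coefficients of the first fundamental form: E = 49*v^2 + 1, F = 49*u*v, G = 49*u^2 + 1.
Coefficients of the second fundamental form: L = 0, M = 7/sqrt(49*u^2 + 49*v^2 + 1), N = 0.
Assemble K = (LN − M²)/(EG − F²) = -49/(2401*u^4 + 4802*u^2*v^2 + 98*u^2 + 2401*v^4 + 98*v^2 + 1). At (u, v) = (5, 5/2): K = -784/37564641.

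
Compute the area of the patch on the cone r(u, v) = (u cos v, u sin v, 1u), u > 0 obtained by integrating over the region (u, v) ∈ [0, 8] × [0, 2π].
Area = 64*sqrt(2)*pi

Area = ∫∫ √(EG − F²) du dv with √(EG − F²) = sqrt(2)*Abs(u). Integrating over [0, 8] × [0, 2π] gives 64*sqrt(2)*pi.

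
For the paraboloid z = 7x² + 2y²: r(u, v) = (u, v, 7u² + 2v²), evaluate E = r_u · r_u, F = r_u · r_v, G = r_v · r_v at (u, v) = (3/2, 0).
E = 442;  F = 0;  G = 1

Partials: r_u = (1, 0, 14*u), r_v = (0, 1, 4*v). As functions of (u, v):
  E = r_u · r_u = 196*u^2 + 1,
  F = r_u · r_v = 56*u*v,
  G = r_v · r_v = 16*v^2 + 1.
Evaluating at (u, v) = (3/2, 0): E = 442, F = 0, G = 1.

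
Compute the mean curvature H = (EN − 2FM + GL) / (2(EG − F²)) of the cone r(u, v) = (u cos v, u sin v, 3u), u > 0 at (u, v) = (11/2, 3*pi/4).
H = 3*sqrt(10)/110

With E = 10, F = 0, G = u^2, L = 0, M = 0, N = 3*sqrt(10)*u^2/(10*Abs(u)), assemble
  H = (EN − 2FM + GL) / (2(EG − F²)) = 3*sqrt(10)/(20*Abs(u)).
At (u, v) = (11/2, 3*pi/4): H = 3*sqrt(10)/110.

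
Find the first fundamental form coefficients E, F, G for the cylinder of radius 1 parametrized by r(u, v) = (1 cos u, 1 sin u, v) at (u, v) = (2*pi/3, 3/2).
E = 1;  F = 0;  G = 1

Partials: r_u = (-sin(u), cos(u), 0), r_v = (0, 0, 1). As functions of (u, v):
  E = r_u · r_u = 1,
  F = r_u · r_v = 0,
  G = r_v · r_v = 1.
Evaluating at (u, v) = (2*pi/3, 3/2): E = 1, F = 0, G = 1.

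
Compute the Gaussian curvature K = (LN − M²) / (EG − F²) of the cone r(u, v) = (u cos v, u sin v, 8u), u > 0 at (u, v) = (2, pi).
K = 0

Coefficients of the first fundamental form: E = 65, F = 0, G = u^2.
Coefficients of the second fundamental form: L = 0, M = 0, N = 8*sqrt(65)*u^2/(65*Abs(u)).
Assemble K = (LN − M²)/(EG − F²) = 0. At (u, v) = (2, pi): K = 0.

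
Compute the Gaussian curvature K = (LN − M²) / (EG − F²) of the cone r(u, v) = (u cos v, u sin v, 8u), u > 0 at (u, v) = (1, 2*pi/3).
K = 0

Coefficients of the first fundamental form: E = 65, F = 0, G = u^2.
Coefficients of the second fundamental form: L = 0, M = 0, N = 8*sqrt(65)*u^2/(65*Abs(u)).
Assemble K = (LN − M²)/(EG − F²) = 0. At (u, v) = (1, 2*pi/3): K = 0.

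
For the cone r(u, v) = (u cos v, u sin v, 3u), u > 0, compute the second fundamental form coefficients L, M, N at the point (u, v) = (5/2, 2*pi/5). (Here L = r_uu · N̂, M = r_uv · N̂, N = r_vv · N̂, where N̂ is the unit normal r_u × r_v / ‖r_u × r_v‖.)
L = 0;  M = 0;  N = 3*sqrt(10)/4

Compute the unit normal N̂(u, v) = (-3*sqrt(10)*u*cos(v)/(10*Abs(u)), -3*sqrt(10)*u*sin(v)/(10*Abs(u)), sqrt(10)*u/(10*Abs(u))), and the second partials r_uu, r_uv, r_vv. Take dot products:
  L(u, v) = r_uu · N̂ = 0,
  M(u, v) = r_uv · N̂ = 0,
  N(u, v) = r_vv · N̂ = 3*sqrt(10)*u^2/(10*Abs(u)).
Evaluating at (u, v) = (5/2, 2*pi/5):
  L = 0, M = 0, N = 3*sqrt(10)/4.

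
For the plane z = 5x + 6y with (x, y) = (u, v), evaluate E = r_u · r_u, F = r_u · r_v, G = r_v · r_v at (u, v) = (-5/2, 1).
E = 26;  F = 30;  G = 37

Partials: r_u = (1, 0, 5), r_v = (0, 1, 6). As functions of (u, v):
  E = r_u · r_u = 26,
  F = r_u · r_v = 30,
  G = r_v · r_v = 37.
Evaluating at (u, v) = (-5/2, 1): E = 26, F = 30, G = 37.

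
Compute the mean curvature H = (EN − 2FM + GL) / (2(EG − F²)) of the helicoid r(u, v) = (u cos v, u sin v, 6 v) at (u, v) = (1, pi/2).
H = 0

With E = 1, F = 0, G = u^2 + 36, L = 0, M = -6/sqrt(u^2 + 36), N = 0, assemble
  H = (EN − 2FM + GL) / (2(EG − F²)) = 0.
At (u, v) = (1, pi/2): H = 0.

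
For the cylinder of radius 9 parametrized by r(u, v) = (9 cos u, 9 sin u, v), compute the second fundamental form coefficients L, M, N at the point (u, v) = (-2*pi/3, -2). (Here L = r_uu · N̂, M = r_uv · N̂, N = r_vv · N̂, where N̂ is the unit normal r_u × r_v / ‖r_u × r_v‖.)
L = -9;  M = 0;  N = 0

Compute the unit normal N̂(u, v) = (cos(u), sin(u), 0), and the second partials r_uu, r_uv, r_vv. Take dot products:
  L(u, v) = r_uu · N̂ = -9,
  M(u, v) = r_uv · N̂ = 0,
  N(u, v) = r_vv · N̂ = 0.
Evaluating at (u, v) = (-2*pi/3, -2):
  L = -9, M = 0, N = 0.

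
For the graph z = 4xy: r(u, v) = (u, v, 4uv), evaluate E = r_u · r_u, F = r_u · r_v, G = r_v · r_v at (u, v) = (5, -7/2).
E = 197;  F = -280;  G = 401

Partials: r_u = (1, 0, 4*v), r_v = (0, 1, 4*u). As functions of (u, v):
  E = r_u · r_u = 16*v^2 + 1,
  F = r_u · r_v = 16*u*v,
  G = r_v · r_v = 16*u^2 + 1.
Evaluating at (u, v) = (5, -7/2): E = 197, F = -280, G = 401.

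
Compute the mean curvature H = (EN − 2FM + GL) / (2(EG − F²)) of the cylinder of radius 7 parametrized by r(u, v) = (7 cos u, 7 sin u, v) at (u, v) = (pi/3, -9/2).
H = -1/14

With E = 49, F = 0, G = 1, L = -7, M = 0, N = 0, assemble
  H = (EN − 2FM + GL) / (2(EG − F²)) = -1/14.
At (u, v) = (pi/3, -9/2): H = -1/14.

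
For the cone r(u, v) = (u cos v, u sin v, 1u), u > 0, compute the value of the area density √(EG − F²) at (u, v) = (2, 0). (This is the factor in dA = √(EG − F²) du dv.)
√(EG − F²)|_{(2, 0)} = 2*sqrt(2)

E = 2, F = 0, G = u^2, so EG − F² = 2*u^2. Taking the positive square root: √(EG − F²) = sqrt(2)*Abs(u). At (u, v) = (2, 0): 2*sqrt(2).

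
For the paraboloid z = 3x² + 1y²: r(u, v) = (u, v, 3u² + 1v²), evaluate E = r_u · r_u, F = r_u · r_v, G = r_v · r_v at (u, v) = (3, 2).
E = 325;  F = 72;  G = 17

Partials: r_u = (1, 0, 6*u), r_v = (0, 1, 2*v). As functions of (u, v):
  E = r_u · r_u = 36*u^2 + 1,
  F = r_u · r_v = 12*u*v,
  G = r_v · r_v = 4*v^2 + 1.
Evaluating at (u, v) = (3, 2): E = 325, F = 72, G = 17.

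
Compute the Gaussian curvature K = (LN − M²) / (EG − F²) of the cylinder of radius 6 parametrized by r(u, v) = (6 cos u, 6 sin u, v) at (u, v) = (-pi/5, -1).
K = 0

Coefficients of the first fundamental form: E = 36, F = 0, G = 1.
Coefficients of the second fundamental form: L = -6, M = 0, N = 0.
Assemble K = (LN − M²)/(EG − F²) = 0. At (u, v) = (-pi/5, -1): K = 0.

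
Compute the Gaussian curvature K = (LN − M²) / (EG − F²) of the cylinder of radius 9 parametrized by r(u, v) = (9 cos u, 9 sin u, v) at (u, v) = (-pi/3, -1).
K = 0

Coefficients of the first fundamental form: E = 81, F = 0, G = 1.
Coefficients of the second fundamental form: L = -9, M = 0, N = 0.
Assemble K = (LN − M²)/(EG − F²) = 0. At (u, v) = (-pi/3, -1): K = 0.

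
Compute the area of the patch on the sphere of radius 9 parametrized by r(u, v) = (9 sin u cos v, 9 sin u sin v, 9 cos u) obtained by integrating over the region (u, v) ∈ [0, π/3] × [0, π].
Area = 81*pi/2

Area = ∫∫ √(EG − F²) du dv with √(EG − F²) = 81*Abs(sin(u)). Integrating over [0, π/3] × [0, π] gives 81*pi/2.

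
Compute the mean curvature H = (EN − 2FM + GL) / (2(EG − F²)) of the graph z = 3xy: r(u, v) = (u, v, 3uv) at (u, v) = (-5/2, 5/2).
H = 675*sqrt(454)/103058

With E = 9*v^2 + 1, F = 9*u*v, G = 9*u^2 + 1, L = 0, M = 3/sqrt(9*u^2 + 9*v^2 + 1), N = 0, assemble
  H = (EN − 2FM + GL) / (2(EG − F²)) = -27*u*v/(9*u^2 + 9*v^2 + 1)^(3/2).
At (u, v) = (-5/2, 5/2): H = 675*sqrt(454)/103058.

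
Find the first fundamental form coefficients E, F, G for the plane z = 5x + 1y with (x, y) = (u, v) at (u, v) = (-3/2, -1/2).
E = 26;  F = 5;  G = 2

Partials: r_u = (1, 0, 5), r_v = (0, 1, 1). As functions of (u, v):
  E = r_u · r_u = 26,
  F = r_u · r_v = 5,
  G = r_v · r_v = 2.
Evaluating at (u, v) = (-3/2, -1/2): E = 26, F = 5, G = 2.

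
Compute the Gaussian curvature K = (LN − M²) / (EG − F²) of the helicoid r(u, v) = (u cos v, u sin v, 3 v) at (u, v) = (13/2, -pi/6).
K = -144/42025

Coefficients of the first fundamental form: E = 1, F = 0, G = u^2 + 9.
Coefficients of the second fundamental form: L = 0, M = -3/sqrt(u^2 + 9), N = 0.
Assemble K = (LN − M²)/(EG − F²) = -9/(u^2 + 9)^2. At (u, v) = (13/2, -pi/6): K = -144/42025.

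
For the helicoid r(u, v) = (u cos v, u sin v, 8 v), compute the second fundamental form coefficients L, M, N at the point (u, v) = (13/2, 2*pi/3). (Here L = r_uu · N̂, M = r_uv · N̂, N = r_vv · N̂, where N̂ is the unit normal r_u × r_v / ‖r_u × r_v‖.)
L = 0;  M = -16*sqrt(17)/85;  N = 0

Compute the unit normal N̂(u, v) = (8*sin(v)/sqrt(u^2 + 64), -8*cos(v)/sqrt(u^2 + 64), u/sqrt(u^2 + 64)), and the second partials r_uu, r_uv, r_vv. Take dot products:
  L(u, v) = r_uu · N̂ = 0,
  M(u, v) = r_uv · N̂ = -8/sqrt(u^2 + 64),
  N(u, v) = r_vv · N̂ = 0.
Evaluating at (u, v) = (13/2, 2*pi/3):
  L = 0, M = -16*sqrt(17)/85, N = 0.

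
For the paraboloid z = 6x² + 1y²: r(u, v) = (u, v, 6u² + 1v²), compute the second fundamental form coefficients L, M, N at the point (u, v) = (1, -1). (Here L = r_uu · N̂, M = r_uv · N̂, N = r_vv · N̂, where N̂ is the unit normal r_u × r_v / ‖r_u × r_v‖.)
L = 12*sqrt(149)/149;  M = 0;  N = 2*sqrt(149)/149

Compute the unit normal N̂(u, v) = (-12*u/sqrt(144*u^2 + 4*v^2 + 1), -2*v/sqrt(144*u^2 + 4*v^2 + 1), 1/sqrt(144*u^2 + 4*v^2 + 1)), and the second partials r_uu, r_uv, r_vv. Take dot products:
  L(u, v) = r_uu · N̂ = 12/sqrt(144*u^2 + 4*v^2 + 1),
  M(u, v) = r_uv · N̂ = 0,
  N(u, v) = r_vv · N̂ = 2/sqrt(144*u^2 + 4*v^2 + 1).
Evaluating at (u, v) = (1, -1):
  L = 12*sqrt(149)/149, M = 0, N = 2*sqrt(149)/149.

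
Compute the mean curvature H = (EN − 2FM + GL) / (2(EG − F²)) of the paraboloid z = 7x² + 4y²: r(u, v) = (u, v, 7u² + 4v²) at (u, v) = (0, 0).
H = 11

With E = 196*u^2 + 1, F = 112*u*v, G = 64*v^2 + 1, L = 14/sqrt(196*u^2 + 64*v^2 + 1), M = 0, N = 8/sqrt(196*u^2 + 64*v^2 + 1), assemble
  H = (EN − 2FM + GL) / (2(EG − F²)) = (784*u^2 + 448*v^2 + 11)/(196*u^2 + 64*v^2 + 1)^(3/2).
At (u, v) = (0, 0): H = 11.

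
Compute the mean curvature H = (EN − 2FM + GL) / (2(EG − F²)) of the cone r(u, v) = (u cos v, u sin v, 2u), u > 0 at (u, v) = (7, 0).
H = sqrt(5)/35

With E = 5, F = 0, G = u^2, L = 0, M = 0, N = 2*sqrt(5)*u^2/(5*Abs(u)), assemble
  H = (EN − 2FM + GL) / (2(EG − F²)) = sqrt(5)/(5*Abs(u)).
At (u, v) = (7, 0): H = sqrt(5)/35.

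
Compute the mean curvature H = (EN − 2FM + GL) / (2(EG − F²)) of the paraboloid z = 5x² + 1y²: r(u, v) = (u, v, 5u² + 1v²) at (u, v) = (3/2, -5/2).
H = 356*sqrt(251)/63001

With E = 100*u^2 + 1, F = 20*u*v, G = 4*v^2 + 1, L = 10/sqrt(100*u^2 + 4*v^2 + 1), M = 0, N = 2/sqrt(100*u^2 + 4*v^2 + 1), assemble
  H = (EN − 2FM + GL) / (2(EG − F²)) = 2*(50*u^2 + 10*v^2 + 3)/(100*u^2 + 4*v^2 + 1)^(3/2).
At (u, v) = (3/2, -5/2): H = 356*sqrt(251)/63001.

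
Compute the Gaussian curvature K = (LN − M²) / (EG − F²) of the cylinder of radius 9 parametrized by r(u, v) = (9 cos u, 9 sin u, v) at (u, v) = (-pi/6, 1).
K = 0

Coefficients of the first fundamental form: E = 81, F = 0, G = 1.
Coefficients of the second fundamental form: L = -9, M = 0, N = 0.
Assemble K = (LN − M²)/(EG − F²) = 0. At (u, v) = (-pi/6, 1): K = 0.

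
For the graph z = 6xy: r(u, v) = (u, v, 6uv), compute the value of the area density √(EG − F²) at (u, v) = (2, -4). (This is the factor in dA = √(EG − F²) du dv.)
√(EG − F²)|_{(2, -4)} = sqrt(721)

E = 36*v^2 + 1, F = 36*u*v, G = 36*u^2 + 1, so EG − F² = 36*u^2 + 36*v^2 + 1. Taking the positive square root: √(EG − F²) = sqrt(36*u^2 + 36*v^2 + 1). At (u, v) = (2, -4): sqrt(721).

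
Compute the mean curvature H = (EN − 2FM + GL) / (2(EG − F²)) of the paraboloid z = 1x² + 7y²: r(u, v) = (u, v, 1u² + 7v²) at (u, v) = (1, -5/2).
H = 1261*sqrt(1230)/1512900

With E = 4*u^2 + 1, F = 28*u*v, G = 196*v^2 + 1, L = 2/sqrt(4*u^2 + 196*v^2 + 1), M = 0, N = 14/sqrt(4*u^2 + 196*v^2 + 1), assemble
  H = (EN − 2FM + GL) / (2(EG − F²)) = 4*(7*u^2 + 49*v^2 + 2)/(4*u^2 + 196*v^2 + 1)^(3/2).
At (u, v) = (1, -5/2): H = 1261*sqrt(1230)/1512900.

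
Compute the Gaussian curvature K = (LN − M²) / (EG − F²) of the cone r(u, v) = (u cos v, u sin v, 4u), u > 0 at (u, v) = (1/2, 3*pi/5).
K = 0

Coefficients of the first fundamental form: E = 17, F = 0, G = u^2.
Coefficients of the second fundamental form: L = 0, M = 0, N = 4*sqrt(17)*u^2/(17*Abs(u)).
Assemble K = (LN − M²)/(EG − F²) = 0. At (u, v) = (1/2, 3*pi/5): K = 0.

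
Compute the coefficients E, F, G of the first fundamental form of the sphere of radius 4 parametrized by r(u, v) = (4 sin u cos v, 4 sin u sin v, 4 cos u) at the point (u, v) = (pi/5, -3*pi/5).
E = 16;  F = 0;  G = 10 - 2*sqrt(5)

Partials: r_u = (4*cos(u)*cos(v), 4*sin(v)*cos(u), -4*sin(u)), r_v = (-4*sin(u)*sin(v), 4*sin(u)*cos(v), 0). As functions of (u, v):
  E = r_u · r_u = 16,
  F = r_u · r_v = 0,
  G = r_v · r_v = 16*sin(u)^2.
Evaluating at (u, v) = (pi/5, -3*pi/5): E = 16, F = 0, G = 10 - 2*sqrt(5).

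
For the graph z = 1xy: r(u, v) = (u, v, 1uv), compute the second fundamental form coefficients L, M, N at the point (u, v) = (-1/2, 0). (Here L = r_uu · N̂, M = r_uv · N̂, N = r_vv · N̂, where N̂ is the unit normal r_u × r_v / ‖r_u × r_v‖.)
L = 0;  M = 2*sqrt(5)/5;  N = 0

Compute the unit normal N̂(u, v) = (-v/sqrt(u^2 + v^2 + 1), -u/sqrt(u^2 + v^2 + 1), 1/sqrt(u^2 + v^2 + 1)), and the second partials r_uu, r_uv, r_vv. Take dot products:
  L(u, v) = r_uu · N̂ = 0,
  M(u, v) = r_uv · N̂ = 1/sqrt(u^2 + v^2 + 1),
  N(u, v) = r_vv · N̂ = 0.
Evaluating at (u, v) = (-1/2, 0):
  L = 0, M = 2*sqrt(5)/5, N = 0.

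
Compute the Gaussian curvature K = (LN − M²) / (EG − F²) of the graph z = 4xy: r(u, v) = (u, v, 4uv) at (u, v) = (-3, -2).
K = -16/43681

Coefficients of the first fundamental form: E = 16*v^2 + 1, F = 16*u*v, G = 16*u^2 + 1.
Coefficients of the second fundamental form: L = 0, M = 4/sqrt(16*u^2 + 16*v^2 + 1), N = 0.
Assemble K = (LN − M²)/(EG − F²) = -16/(256*u^4 + 512*u^2*v^2 + 32*u^2 + 256*v^4 + 32*v^2 + 1). At (u, v) = (-3, -2): K = -16/43681.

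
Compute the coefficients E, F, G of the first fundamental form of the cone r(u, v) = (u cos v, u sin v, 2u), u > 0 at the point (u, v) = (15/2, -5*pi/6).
E = 5;  F = 0;  G = 225/4

Partials: r_u = (cos(v), sin(v), 2), r_v = (-u*sin(v), u*cos(v), 0). As functions of (u, v):
  E = r_u · r_u = 5,
  F = r_u · r_v = 0,
  G = r_v · r_v = u^2.
Evaluating at (u, v) = (15/2, -5*pi/6): E = 5, F = 0, G = 225/4.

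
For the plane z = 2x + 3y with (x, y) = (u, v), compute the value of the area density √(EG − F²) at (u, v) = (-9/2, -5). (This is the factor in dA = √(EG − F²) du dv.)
√(EG − F²)|_{(-9/2, -5)} = sqrt(14)

E = 5, F = 6, G = 10, so EG − F² = 14. Taking the positive square root: √(EG − F²) = sqrt(14). At (u, v) = (-9/2, -5): sqrt(14).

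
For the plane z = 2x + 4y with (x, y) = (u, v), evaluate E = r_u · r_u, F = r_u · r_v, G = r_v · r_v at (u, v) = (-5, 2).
E = 5;  F = 8;  G = 17

Partials: r_u = (1, 0, 2), r_v = (0, 1, 4). As functions of (u, v):
  E = r_u · r_u = 5,
  F = r_u · r_v = 8,
  G = r_v · r_v = 17.
Evaluating at (u, v) = (-5, 2): E = 5, F = 8, G = 17.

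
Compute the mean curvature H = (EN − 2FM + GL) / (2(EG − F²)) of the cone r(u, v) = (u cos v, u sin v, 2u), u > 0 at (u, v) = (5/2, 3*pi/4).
H = 2*sqrt(5)/25

With E = 5, F = 0, G = u^2, L = 0, M = 0, N = 2*sqrt(5)*u^2/(5*Abs(u)), assemble
  H = (EN − 2FM + GL) / (2(EG − F²)) = sqrt(5)/(5*Abs(u)).
At (u, v) = (5/2, 3*pi/4): H = 2*sqrt(5)/25.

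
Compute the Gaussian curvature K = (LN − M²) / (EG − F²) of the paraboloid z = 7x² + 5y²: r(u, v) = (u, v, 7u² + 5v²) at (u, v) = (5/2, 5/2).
K = 140/3426201

Coefficients of the first fundamental form: E = 196*u^2 + 1, F = 140*u*v, G = 100*v^2 + 1.
Coefficients of the second fundamental form: L = 14/sqrt(196*u^2 + 100*v^2 + 1), M = 0, N = 10/sqrt(196*u^2 + 100*v^2 + 1).
Assemble K = (LN − M²)/(EG − F²) = 140/(38416*u^4 + 39200*u^2*v^2 + 392*u^2 + 10000*v^4 + 200*v^2 + 1). At (u, v) = (5/2, 5/2): K = 140/3426201.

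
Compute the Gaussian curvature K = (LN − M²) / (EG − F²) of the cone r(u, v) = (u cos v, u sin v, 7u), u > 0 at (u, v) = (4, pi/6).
K = 0

Coefficients of the first fundamental form: E = 50, F = 0, G = u^2.
Coefficients of the second fundamental form: L = 0, M = 0, N = 7*sqrt(2)*u^2/(10*Abs(u)).
Assemble K = (LN − M²)/(EG − F²) = 0. At (u, v) = (4, pi/6): K = 0.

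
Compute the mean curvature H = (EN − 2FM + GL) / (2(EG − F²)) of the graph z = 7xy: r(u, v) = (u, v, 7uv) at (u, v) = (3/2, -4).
H = 16464*sqrt(3581)/12823561

With E = 49*v^2 + 1, F = 49*u*v, G = 49*u^2 + 1, L = 0, M = 7/sqrt(49*u^2 + 49*v^2 + 1), N = 0, assemble
  H = (EN − 2FM + GL) / (2(EG − F²)) = -343*u*v/(49*u^2 + 49*v^2 + 1)^(3/2).
At (u, v) = (3/2, -4): H = 16464*sqrt(3581)/12823561.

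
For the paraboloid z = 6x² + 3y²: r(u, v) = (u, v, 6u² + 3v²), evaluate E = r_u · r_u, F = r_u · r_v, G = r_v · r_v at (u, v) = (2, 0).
E = 577;  F = 0;  G = 1

Partials: r_u = (1, 0, 12*u), r_v = (0, 1, 6*v). As functions of (u, v):
  E = r_u · r_u = 144*u^2 + 1,
  F = r_u · r_v = 72*u*v,
  G = r_v · r_v = 36*v^2 + 1.
Evaluating at (u, v) = (2, 0): E = 577, F = 0, G = 1.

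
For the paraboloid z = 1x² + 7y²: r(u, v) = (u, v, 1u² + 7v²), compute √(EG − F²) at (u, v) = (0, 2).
√(EG − F²)|_{(0, 2)} = sqrt(785)

E = 4*u^2 + 1, F = 28*u*v, G = 196*v^2 + 1; EG − F² = 4*u^2 + 196*v^2 + 1; √(EG − F²) = sqrt(4*u^2 + 196*v^2 + 1). At the given point: sqrt(785).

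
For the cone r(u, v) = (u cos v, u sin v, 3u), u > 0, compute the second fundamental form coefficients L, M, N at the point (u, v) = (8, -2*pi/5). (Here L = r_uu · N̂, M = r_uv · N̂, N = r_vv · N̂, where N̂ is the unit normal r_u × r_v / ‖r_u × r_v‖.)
L = 0;  M = 0;  N = 12*sqrt(10)/5

Compute the unit normal N̂(u, v) = (-3*sqrt(10)*u*cos(v)/(10*Abs(u)), -3*sqrt(10)*u*sin(v)/(10*Abs(u)), sqrt(10)*u/(10*Abs(u))), and the second partials r_uu, r_uv, r_vv. Take dot products:
  L(u, v) = r_uu · N̂ = 0,
  M(u, v) = r_uv · N̂ = 0,
  N(u, v) = r_vv · N̂ = 3*sqrt(10)*u^2/(10*Abs(u)).
Evaluating at (u, v) = (8, -2*pi/5):
  L = 0, M = 0, N = 12*sqrt(10)/5.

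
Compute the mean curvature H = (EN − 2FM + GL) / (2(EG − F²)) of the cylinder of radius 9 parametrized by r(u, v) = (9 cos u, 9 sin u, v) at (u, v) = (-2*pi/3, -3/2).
H = -1/18

With E = 81, F = 0, G = 1, L = -9, M = 0, N = 0, assemble
  H = (EN − 2FM + GL) / (2(EG − F²)) = -1/18.
At (u, v) = (-2*pi/3, -3/2): H = -1/18.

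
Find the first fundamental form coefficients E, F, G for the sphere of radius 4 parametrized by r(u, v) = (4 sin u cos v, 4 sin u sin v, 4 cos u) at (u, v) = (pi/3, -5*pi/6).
E = 16;  F = 0;  G = 12

Partials: r_u = (4*cos(u)*cos(v), 4*sin(v)*cos(u), -4*sin(u)), r_v = (-4*sin(u)*sin(v), 4*sin(u)*cos(v), 0). As functions of (u, v):
  E = r_u · r_u = 16,
  F = r_u · r_v = 0,
  G = r_v · r_v = 16*sin(u)^2.
Evaluating at (u, v) = (pi/3, -5*pi/6): E = 16, F = 0, G = 12.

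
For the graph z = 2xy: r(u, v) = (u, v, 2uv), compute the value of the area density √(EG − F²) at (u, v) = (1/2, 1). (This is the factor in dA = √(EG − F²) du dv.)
√(EG − F²)|_{(1/2, 1)} = sqrt(6)

E = 4*v^2 + 1, F = 4*u*v, G = 4*u^2 + 1, so EG − F² = 4*u^2 + 4*v^2 + 1. Taking the positive square root: √(EG − F²) = sqrt(4*u^2 + 4*v^2 + 1). At (u, v) = (1/2, 1): sqrt(6).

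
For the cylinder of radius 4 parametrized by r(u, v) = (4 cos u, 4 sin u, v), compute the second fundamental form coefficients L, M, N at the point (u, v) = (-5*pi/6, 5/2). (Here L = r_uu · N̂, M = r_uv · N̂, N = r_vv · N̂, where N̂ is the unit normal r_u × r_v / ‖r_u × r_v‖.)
L = -4;  M = 0;  N = 0

Compute the unit normal N̂(u, v) = (cos(u), sin(u), 0), and the second partials r_uu, r_uv, r_vv. Take dot products:
  L(u, v) = r_uu · N̂ = -4,
  M(u, v) = r_uv · N̂ = 0,
  N(u, v) = r_vv · N̂ = 0.
Evaluating at (u, v) = (-5*pi/6, 5/2):
  L = -4, M = 0, N = 0.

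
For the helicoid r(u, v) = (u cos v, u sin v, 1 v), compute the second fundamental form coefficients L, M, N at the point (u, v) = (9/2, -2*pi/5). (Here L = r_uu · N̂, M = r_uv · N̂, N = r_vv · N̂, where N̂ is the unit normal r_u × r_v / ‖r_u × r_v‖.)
L = 0;  M = -2*sqrt(85)/85;  N = 0

Compute the unit normal N̂(u, v) = (sin(v)/sqrt(u^2 + 1), -cos(v)/sqrt(u^2 + 1), u/sqrt(u^2 + 1)), and the second partials r_uu, r_uv, r_vv. Take dot products:
  L(u, v) = r_uu · N̂ = 0,
  M(u, v) = r_uv · N̂ = -1/sqrt(u^2 + 1),
  N(u, v) = r_vv · N̂ = 0.
Evaluating at (u, v) = (9/2, -2*pi/5):
  L = 0, M = -2*sqrt(85)/85, N = 0.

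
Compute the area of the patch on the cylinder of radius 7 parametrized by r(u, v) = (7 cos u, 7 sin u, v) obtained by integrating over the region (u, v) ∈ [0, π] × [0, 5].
Area = 35*pi

Area = ∫∫ √(EG − F²) du dv with √(EG − F²) = 7. Integrating over [0, π] × [0, 5] gives 35*pi.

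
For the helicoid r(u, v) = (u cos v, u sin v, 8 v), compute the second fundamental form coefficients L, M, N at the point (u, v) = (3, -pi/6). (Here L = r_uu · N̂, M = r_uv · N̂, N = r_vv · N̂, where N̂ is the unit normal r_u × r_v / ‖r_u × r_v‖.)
L = 0;  M = -8*sqrt(73)/73;  N = 0

Compute the unit normal N̂(u, v) = (8*sin(v)/sqrt(u^2 + 64), -8*cos(v)/sqrt(u^2 + 64), u/sqrt(u^2 + 64)), and the second partials r_uu, r_uv, r_vv. Take dot products:
  L(u, v) = r_uu · N̂ = 0,
  M(u, v) = r_uv · N̂ = -8/sqrt(u^2 + 64),
  N(u, v) = r_vv · N̂ = 0.
Evaluating at (u, v) = (3, -pi/6):
  L = 0, M = -8*sqrt(73)/73, N = 0.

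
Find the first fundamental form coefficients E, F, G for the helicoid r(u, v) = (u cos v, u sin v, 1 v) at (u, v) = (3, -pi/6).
E = 1;  F = 0;  G = 10

Partials: r_u = (cos(v), sin(v), 0), r_v = (-u*sin(v), u*cos(v), 1). As functions of (u, v):
  E = r_u · r_u = 1,
  F = r_u · r_v = 0,
  G = r_v · r_v = u^2 + 1.
Evaluating at (u, v) = (3, -pi/6): E = 1, F = 0, G = 10.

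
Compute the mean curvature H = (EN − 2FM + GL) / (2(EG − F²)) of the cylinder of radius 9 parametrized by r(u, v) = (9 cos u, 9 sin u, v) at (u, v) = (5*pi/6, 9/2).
H = -1/18

With E = 81, F = 0, G = 1, L = -9, M = 0, N = 0, assemble
  H = (EN − 2FM + GL) / (2(EG − F²)) = -1/18.
At (u, v) = (5*pi/6, 9/2): H = -1/18.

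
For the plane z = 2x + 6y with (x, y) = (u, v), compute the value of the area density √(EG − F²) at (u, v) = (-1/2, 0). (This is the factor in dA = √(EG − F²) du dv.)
√(EG − F²)|_{(-1/2, 0)} = sqrt(41)

E = 5, F = 12, G = 37, so EG − F² = 41. Taking the positive square root: √(EG − F²) = sqrt(41). At (u, v) = (-1/2, 0): sqrt(41).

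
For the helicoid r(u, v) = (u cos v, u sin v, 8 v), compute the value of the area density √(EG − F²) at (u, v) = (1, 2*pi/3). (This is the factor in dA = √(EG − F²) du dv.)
√(EG − F²)|_{(1, 2*pi/3)} = sqrt(65)

E = 1, F = 0, G = u^2 + 64, so EG − F² = u^2 + 64. Taking the positive square root: √(EG − F²) = sqrt(u^2 + 64). At (u, v) = (1, 2*pi/3): sqrt(65).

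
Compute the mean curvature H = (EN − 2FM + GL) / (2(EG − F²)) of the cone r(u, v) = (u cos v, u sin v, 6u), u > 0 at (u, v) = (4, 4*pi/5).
H = 3*sqrt(37)/148

With E = 37, F = 0, G = u^2, L = 0, M = 0, N = 6*sqrt(37)*u^2/(37*Abs(u)), assemble
  H = (EN − 2FM + GL) / (2(EG − F²)) = 3*sqrt(37)/(37*Abs(u)).
At (u, v) = (4, 4*pi/5): H = 3*sqrt(37)/148.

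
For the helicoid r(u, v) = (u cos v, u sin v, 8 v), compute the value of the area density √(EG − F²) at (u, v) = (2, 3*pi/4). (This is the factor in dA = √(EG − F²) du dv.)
√(EG − F²)|_{(2, 3*pi/4)} = 2*sqrt(17)

E = 1, F = 0, G = u^2 + 64, so EG − F² = u^2 + 64. Taking the positive square root: √(EG − F²) = sqrt(u^2 + 64). At (u, v) = (2, 3*pi/4): 2*sqrt(17).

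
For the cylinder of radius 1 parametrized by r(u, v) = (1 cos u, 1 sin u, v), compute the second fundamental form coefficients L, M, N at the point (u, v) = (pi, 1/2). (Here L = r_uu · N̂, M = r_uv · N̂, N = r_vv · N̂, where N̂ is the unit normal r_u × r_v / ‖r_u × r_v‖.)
L = -1;  M = 0;  N = 0

Compute the unit normal N̂(u, v) = (cos(u), sin(u), 0), and the second partials r_uu, r_uv, r_vv. Take dot products:
  L(u, v) = r_uu · N̂ = -1,
  M(u, v) = r_uv · N̂ = 0,
  N(u, v) = r_vv · N̂ = 0.
Evaluating at (u, v) = (pi, 1/2):
  L = -1, M = 0, N = 0.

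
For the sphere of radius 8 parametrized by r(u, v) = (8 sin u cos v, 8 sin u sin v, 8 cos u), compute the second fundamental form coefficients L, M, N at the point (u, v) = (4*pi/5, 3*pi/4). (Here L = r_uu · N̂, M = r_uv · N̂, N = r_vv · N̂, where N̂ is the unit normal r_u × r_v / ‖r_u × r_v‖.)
L = -8;  M = 0;  N = -5 + sqrt(5)

Compute the unit normal N̂(u, v) = (sin(u)^2*cos(v)/Abs(sin(u)), sin(u)^2*sin(v)/Abs(sin(u)), sin(2*u)/(2*Abs(sin(u)))), and the second partials r_uu, r_uv, r_vv. Take dot products:
  L(u, v) = r_uu · N̂ = -8*sin(u)/Abs(sin(u)),
  M(u, v) = r_uv · N̂ = 0,
  N(u, v) = r_vv · N̂ = -8*sin(u)^3/Abs(sin(u)).
Evaluating at (u, v) = (4*pi/5, 3*pi/4):
  L = -8, M = 0, N = -5 + sqrt(5).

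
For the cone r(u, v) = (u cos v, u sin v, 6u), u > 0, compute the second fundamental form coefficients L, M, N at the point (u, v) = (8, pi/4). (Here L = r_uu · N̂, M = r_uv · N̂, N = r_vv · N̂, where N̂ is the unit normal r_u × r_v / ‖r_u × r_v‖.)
L = 0;  M = 0;  N = 48*sqrt(37)/37

Compute the unit normal N̂(u, v) = (-6*sqrt(37)*u*cos(v)/(37*Abs(u)), -6*sqrt(37)*u*sin(v)/(37*Abs(u)), sqrt(37)*u/(37*Abs(u))), and the second partials r_uu, r_uv, r_vv. Take dot products:
  L(u, v) = r_uu · N̂ = 0,
  M(u, v) = r_uv · N̂ = 0,
  N(u, v) = r_vv · N̂ = 6*sqrt(37)*u^2/(37*Abs(u)).
Evaluating at (u, v) = (8, pi/4):
  L = 0, M = 0, N = 48*sqrt(37)/37.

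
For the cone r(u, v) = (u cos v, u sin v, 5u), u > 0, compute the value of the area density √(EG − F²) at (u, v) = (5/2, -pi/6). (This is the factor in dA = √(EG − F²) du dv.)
√(EG − F²)|_{(5/2, -pi/6)} = 5*sqrt(26)/2

E = 26, F = 0, G = u^2, so EG − F² = 26*u^2. Taking the positive square root: √(EG − F²) = sqrt(26)*Abs(u). At (u, v) = (5/2, -pi/6): 5*sqrt(26)/2.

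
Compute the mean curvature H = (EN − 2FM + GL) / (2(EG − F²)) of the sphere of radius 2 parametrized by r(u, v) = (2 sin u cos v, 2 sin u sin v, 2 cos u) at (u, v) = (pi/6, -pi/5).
H = -1/2

With E = 4, F = 0, G = 4*sin(u)^2, L = -2*sin(u)/Abs(sin(u)), M = 0, N = -2*sin(u)^3/Abs(sin(u)), assemble
  H = (EN − 2FM + GL) / (2(EG − F²)) = -sin(u)/(2*Abs(sin(u))).
At (u, v) = (pi/6, -pi/5): H = -1/2.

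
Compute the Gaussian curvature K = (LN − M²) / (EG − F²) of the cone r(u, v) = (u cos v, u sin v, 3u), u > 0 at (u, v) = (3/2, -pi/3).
K = 0

Coefficients of the first fundamental form: E = 10, F = 0, G = u^2.
Coefficients of the second fundamental form: L = 0, M = 0, N = 3*sqrt(10)*u^2/(10*Abs(u)).
Assemble K = (LN − M²)/(EG − F²) = 0. At (u, v) = (3/2, -pi/3): K = 0.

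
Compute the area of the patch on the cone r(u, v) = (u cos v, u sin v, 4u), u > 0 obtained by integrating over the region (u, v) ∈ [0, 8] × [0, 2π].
Area = 64*sqrt(17)*pi

Area = ∫∫ √(EG − F²) du dv with √(EG − F²) = sqrt(17)*Abs(u). Integrating over [0, 8] × [0, 2π] gives 64*sqrt(17)*pi.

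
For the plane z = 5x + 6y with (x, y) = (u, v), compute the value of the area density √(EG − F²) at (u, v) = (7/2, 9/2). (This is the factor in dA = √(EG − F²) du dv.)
√(EG − F²)|_{(7/2, 9/2)} = sqrt(62)

E = 26, F = 30, G = 37, so EG − F² = 62. Taking the positive square root: √(EG − F²) = sqrt(62). At (u, v) = (7/2, 9/2): sqrt(62).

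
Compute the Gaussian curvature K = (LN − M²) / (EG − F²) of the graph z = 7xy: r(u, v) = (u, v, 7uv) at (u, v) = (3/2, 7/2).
K = -196/2024929

Coefficients of the first fundamental form: E = 49*v^2 + 1, F = 49*u*v, G = 49*u^2 + 1.
Coefficients of the second fundamental form: L = 0, M = 7/sqrt(49*u^2 + 49*v^2 + 1), N = 0.
Assemble K = (LN − M²)/(EG − F²) = -49/(2401*u^4 + 4802*u^2*v^2 + 98*u^2 + 2401*v^4 + 98*v^2 + 1). At (u, v) = (3/2, 7/2): K = -196/2024929.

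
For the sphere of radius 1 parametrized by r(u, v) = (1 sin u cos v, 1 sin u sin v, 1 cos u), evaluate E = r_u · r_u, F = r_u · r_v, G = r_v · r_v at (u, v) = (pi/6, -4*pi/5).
E = 1;  F = 0;  G = 1/4

Partials: r_u = (cos(u)*cos(v), sin(v)*cos(u), -sin(u)), r_v = (-sin(u)*sin(v), sin(u)*cos(v), 0). As functions of (u, v):
  E = r_u · r_u = 1,
  F = r_u · r_v = 0,
  G = r_v · r_v = sin(u)^2.
Evaluating at (u, v) = (pi/6, -4*pi/5): E = 1, F = 0, G = 1/4.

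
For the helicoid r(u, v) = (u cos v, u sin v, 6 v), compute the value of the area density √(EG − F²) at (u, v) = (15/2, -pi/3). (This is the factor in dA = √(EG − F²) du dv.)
√(EG − F²)|_{(15/2, -pi/3)} = 3*sqrt(41)/2

E = 1, F = 0, G = u^2 + 36, so EG − F² = u^2 + 36. Taking the positive square root: √(EG − F²) = sqrt(u^2 + 36). At (u, v) = (15/2, -pi/3): 3*sqrt(41)/2.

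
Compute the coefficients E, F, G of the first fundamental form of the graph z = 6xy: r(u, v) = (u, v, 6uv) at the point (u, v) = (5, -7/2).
E = 442;  F = -630;  G = 901

Partials: r_u = (1, 0, 6*v), r_v = (0, 1, 6*u). As functions of (u, v):
  E = r_u · r_u = 36*v^2 + 1,
  F = r_u · r_v = 36*u*v,
  G = r_v · r_v = 36*u^2 + 1.
Evaluating at (u, v) = (5, -7/2): E = 442, F = -630, G = 901.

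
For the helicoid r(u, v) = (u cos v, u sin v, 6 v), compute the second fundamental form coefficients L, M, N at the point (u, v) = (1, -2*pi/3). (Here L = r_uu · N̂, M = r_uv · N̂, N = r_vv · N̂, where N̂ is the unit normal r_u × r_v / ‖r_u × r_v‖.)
L = 0;  M = -6*sqrt(37)/37;  N = 0

Compute the unit normal N̂(u, v) = (6*sin(v)/sqrt(u^2 + 36), -6*cos(v)/sqrt(u^2 + 36), u/sqrt(u^2 + 36)), and the second partials r_uu, r_uv, r_vv. Take dot products:
  L(u, v) = r_uu · N̂ = 0,
  M(u, v) = r_uv · N̂ = -6/sqrt(u^2 + 36),
  N(u, v) = r_vv · N̂ = 0.
Evaluating at (u, v) = (1, -2*pi/3):
  L = 0, M = -6*sqrt(37)/37, N = 0.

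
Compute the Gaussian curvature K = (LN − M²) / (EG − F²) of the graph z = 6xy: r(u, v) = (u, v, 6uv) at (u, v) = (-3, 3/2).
K = -9/41209

Coefficients of the first fundamental form: E = 36*v^2 + 1, F = 36*u*v, G = 36*u^2 + 1.
Coefficients of the second fundamental form: L = 0, M = 6/sqrt(36*u^2 + 36*v^2 + 1), N = 0.
Assemble K = (LN − M²)/(EG − F²) = -36/(1296*u^4 + 2592*u^2*v^2 + 72*u^2 + 1296*v^4 + 72*v^2 + 1). At (u, v) = (-3, 3/2): K = -9/41209.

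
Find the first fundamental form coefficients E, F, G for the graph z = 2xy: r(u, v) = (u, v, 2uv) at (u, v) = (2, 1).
E = 5;  F = 8;  G = 17

Partials: r_u = (1, 0, 2*v), r_v = (0, 1, 2*u). As functions of (u, v):
  E = r_u · r_u = 4*v^2 + 1,
  F = r_u · r_v = 4*u*v,
  G = r_v · r_v = 4*u^2 + 1.
Evaluating at (u, v) = (2, 1): E = 5, F = 8, G = 17.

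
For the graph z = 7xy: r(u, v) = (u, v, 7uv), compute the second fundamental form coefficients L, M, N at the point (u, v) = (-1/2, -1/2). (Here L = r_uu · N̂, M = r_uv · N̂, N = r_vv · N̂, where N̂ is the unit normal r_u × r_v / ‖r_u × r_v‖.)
L = 0;  M = 7*sqrt(102)/51;  N = 0

Compute the unit normal N̂(u, v) = (-7*v/sqrt(49*u^2 + 49*v^2 + 1), -7*u/sqrt(49*u^2 + 49*v^2 + 1), 1/sqrt(49*u^2 + 49*v^2 + 1)), and the second partials r_uu, r_uv, r_vv. Take dot products:
  L(u, v) = r_uu · N̂ = 0,
  M(u, v) = r_uv · N̂ = 7/sqrt(49*u^2 + 49*v^2 + 1),
  N(u, v) = r_vv · N̂ = 0.
Evaluating at (u, v) = (-1/2, -1/2):
  L = 0, M = 7*sqrt(102)/51, N = 0.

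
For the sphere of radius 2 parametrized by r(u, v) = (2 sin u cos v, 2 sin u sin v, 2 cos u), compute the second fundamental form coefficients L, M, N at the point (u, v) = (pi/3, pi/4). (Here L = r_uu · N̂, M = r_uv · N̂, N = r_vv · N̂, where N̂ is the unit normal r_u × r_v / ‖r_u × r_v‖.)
L = -2;  M = 0;  N = -3/2

Compute the unit normal N̂(u, v) = (sin(u)^2*cos(v)/Abs(sin(u)), sin(u)^2*sin(v)/Abs(sin(u)), sin(2*u)/(2*Abs(sin(u)))), and the second partials r_uu, r_uv, r_vv. Take dot products:
  L(u, v) = r_uu · N̂ = -2*sin(u)/Abs(sin(u)),
  M(u, v) = r_uv · N̂ = 0,
  N(u, v) = r_vv · N̂ = -2*sin(u)^3/Abs(sin(u)).
Evaluating at (u, v) = (pi/3, pi/4):
  L = -2, M = 0, N = -3/2.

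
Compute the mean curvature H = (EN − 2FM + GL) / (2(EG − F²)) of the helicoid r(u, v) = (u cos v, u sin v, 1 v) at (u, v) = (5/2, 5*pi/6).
H = 0

With E = 1, F = 0, G = u^2 + 1, L = 0, M = -1/sqrt(u^2 + 1), N = 0, assemble
  H = (EN − 2FM + GL) / (2(EG − F²)) = 0.
At (u, v) = (5/2, 5*pi/6): H = 0.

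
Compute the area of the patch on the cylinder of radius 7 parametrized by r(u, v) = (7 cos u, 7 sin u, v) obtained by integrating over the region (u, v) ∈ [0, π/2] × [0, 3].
Area = 21*pi/2

Area = ∫∫ √(EG − F²) du dv with √(EG − F²) = 7. Integrating over [0, π/2] × [0, 3] gives 21*pi/2.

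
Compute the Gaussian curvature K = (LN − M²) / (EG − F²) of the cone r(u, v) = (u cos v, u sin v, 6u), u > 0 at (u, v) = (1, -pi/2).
K = 0

Coefficients of the first fundamental form: E = 37, F = 0, G = u^2.
Coefficients of the second fundamental form: L = 0, M = 0, N = 6*sqrt(37)*u^2/(37*Abs(u)).
Assemble K = (LN − M²)/(EG − F²) = 0. At (u, v) = (1, -pi/2): K = 0.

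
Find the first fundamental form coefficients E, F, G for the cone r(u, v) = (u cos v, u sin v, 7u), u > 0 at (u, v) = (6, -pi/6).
E = 50;  F = 0;  G = 36

Partials: r_u = (cos(v), sin(v), 7), r_v = (-u*sin(v), u*cos(v), 0). As functions of (u, v):
  E = r_u · r_u = 50,
  F = r_u · r_v = 0,
  G = r_v · r_v = u^2.
Evaluating at (u, v) = (6, -pi/6): E = 50, F = 0, G = 36.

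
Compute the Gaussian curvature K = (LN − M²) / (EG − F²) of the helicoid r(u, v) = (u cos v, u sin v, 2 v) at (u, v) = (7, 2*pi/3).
K = -4/2809

Coefficients of the first fundamental form: E = 1, F = 0, G = u^2 + 4.
Coefficients of the second fundamental form: L = 0, M = -2/sqrt(u^2 + 4), N = 0.
Assemble K = (LN − M²)/(EG − F²) = -4/(u^2 + 4)^2. At (u, v) = (7, 2*pi/3): K = -4/2809.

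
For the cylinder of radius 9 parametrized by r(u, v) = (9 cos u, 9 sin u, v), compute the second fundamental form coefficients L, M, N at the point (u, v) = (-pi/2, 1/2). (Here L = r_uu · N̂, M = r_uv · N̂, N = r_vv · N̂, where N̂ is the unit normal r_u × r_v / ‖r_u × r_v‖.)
L = -9;  M = 0;  N = 0

Compute the unit normal N̂(u, v) = (cos(u), sin(u), 0), and the second partials r_uu, r_uv, r_vv. Take dot products:
  L(u, v) = r_uu · N̂ = -9,
  M(u, v) = r_uv · N̂ = 0,
  N(u, v) = r_vv · N̂ = 0.
Evaluating at (u, v) = (-pi/2, 1/2):
  L = -9, M = 0, N = 0.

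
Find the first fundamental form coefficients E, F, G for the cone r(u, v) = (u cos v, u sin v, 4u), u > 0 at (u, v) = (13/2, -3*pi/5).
E = 17;  F = 0;  G = 169/4

Partials: r_u = (cos(v), sin(v), 4), r_v = (-u*sin(v), u*cos(v), 0). As functions of (u, v):
  E = r_u · r_u = 17,
  F = r_u · r_v = 0,
  G = r_v · r_v = u^2.
Evaluating at (u, v) = (13/2, -3*pi/5): E = 17, F = 0, G = 169/4.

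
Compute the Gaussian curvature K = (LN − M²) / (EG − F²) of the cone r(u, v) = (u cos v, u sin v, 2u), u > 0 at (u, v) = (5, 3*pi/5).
K = 0

Coefficients of the first fundamental form: E = 5, F = 0, G = u^2.
Coefficients of the second fundamental form: L = 0, M = 0, N = 2*sqrt(5)*u^2/(5*Abs(u)).
Assemble K = (LN − M²)/(EG − F²) = 0. At (u, v) = (5, 3*pi/5): K = 0.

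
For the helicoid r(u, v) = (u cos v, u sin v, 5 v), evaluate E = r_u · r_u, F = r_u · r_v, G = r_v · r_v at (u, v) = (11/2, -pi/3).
E = 1;  F = 0;  G = 221/4

Partials: r_u = (cos(v), sin(v), 0), r_v = (-u*sin(v), u*cos(v), 5). As functions of (u, v):
  E = r_u · r_u = 1,
  F = r_u · r_v = 0,
  G = r_v · r_v = u^2 + 25.
Evaluating at (u, v) = (11/2, -pi/3): E = 1, F = 0, G = 221/4.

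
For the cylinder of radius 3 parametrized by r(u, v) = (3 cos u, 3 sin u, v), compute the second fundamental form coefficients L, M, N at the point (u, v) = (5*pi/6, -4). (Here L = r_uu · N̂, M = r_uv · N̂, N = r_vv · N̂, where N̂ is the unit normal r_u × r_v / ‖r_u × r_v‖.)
L = -3;  M = 0;  N = 0

Compute the unit normal N̂(u, v) = (cos(u), sin(u), 0), and the second partials r_uu, r_uv, r_vv. Take dot products:
  L(u, v) = r_uu · N̂ = -3,
  M(u, v) = r_uv · N̂ = 0,
  N(u, v) = r_vv · N̂ = 0.
Evaluating at (u, v) = (5*pi/6, -4):
  L = -3, M = 0, N = 0.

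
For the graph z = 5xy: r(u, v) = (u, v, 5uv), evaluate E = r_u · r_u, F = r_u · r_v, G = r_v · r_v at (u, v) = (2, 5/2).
E = 629/4;  F = 125;  G = 101

Partials: r_u = (1, 0, 5*v), r_v = (0, 1, 5*u). As functions of (u, v):
  E = r_u · r_u = 25*v^2 + 1,
  F = r_u · r_v = 25*u*v,
  G = r_v · r_v = 25*u^2 + 1.
Evaluating at (u, v) = (2, 5/2): E = 629/4, F = 125, G = 101.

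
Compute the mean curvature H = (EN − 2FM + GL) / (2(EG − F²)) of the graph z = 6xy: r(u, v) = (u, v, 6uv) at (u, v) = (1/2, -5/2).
H = 54*sqrt(235)/11045

With E = 36*v^2 + 1, F = 36*u*v, G = 36*u^2 + 1, L = 0, M = 6/sqrt(36*u^2 + 36*v^2 + 1), N = 0, assemble
  H = (EN − 2FM + GL) / (2(EG − F²)) = -216*u*v/(36*u^2 + 36*v^2 + 1)^(3/2).
At (u, v) = (1/2, -5/2): H = 54*sqrt(235)/11045.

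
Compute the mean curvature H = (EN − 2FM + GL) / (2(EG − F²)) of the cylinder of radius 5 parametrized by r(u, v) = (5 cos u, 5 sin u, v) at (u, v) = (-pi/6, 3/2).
H = -1/10

With E = 25, F = 0, G = 1, L = -5, M = 0, N = 0, assemble
  H = (EN − 2FM + GL) / (2(EG − F²)) = -1/10.
At (u, v) = (-pi/6, 3/2): H = -1/10.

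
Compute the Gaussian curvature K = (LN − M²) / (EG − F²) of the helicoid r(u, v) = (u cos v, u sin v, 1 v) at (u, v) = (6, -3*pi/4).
K = -1/1369

Coefficients of the first fundamental form: E = 1, F = 0, G = u^2 + 1.
Coefficients of the second fundamental form: L = 0, M = -1/sqrt(u^2 + 1), N = 0.
Assemble K = (LN − M²)/(EG − F²) = -1/(u^2 + 1)^2. At (u, v) = (6, -3*pi/4): K = -1/1369.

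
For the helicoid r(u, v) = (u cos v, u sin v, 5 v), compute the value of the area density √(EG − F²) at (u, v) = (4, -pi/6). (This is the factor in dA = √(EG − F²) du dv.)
√(EG − F²)|_{(4, -pi/6)} = sqrt(41)

E = 1, F = 0, G = u^2 + 25, so EG − F² = u^2 + 25. Taking the positive square root: √(EG − F²) = sqrt(u^2 + 25). At (u, v) = (4, -pi/6): sqrt(41).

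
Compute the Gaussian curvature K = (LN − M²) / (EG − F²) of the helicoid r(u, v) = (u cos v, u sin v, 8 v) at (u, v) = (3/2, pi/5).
K = -1024/70225

Coefficients of the first fundamental form: E = 1, F = 0, G = u^2 + 64.
Coefficients of the second fundamental form: L = 0, M = -8/sqrt(u^2 + 64), N = 0.
Assemble K = (LN − M²)/(EG − F²) = -64/(u^2 + 64)^2. At (u, v) = (3/2, pi/5): K = -1024/70225.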